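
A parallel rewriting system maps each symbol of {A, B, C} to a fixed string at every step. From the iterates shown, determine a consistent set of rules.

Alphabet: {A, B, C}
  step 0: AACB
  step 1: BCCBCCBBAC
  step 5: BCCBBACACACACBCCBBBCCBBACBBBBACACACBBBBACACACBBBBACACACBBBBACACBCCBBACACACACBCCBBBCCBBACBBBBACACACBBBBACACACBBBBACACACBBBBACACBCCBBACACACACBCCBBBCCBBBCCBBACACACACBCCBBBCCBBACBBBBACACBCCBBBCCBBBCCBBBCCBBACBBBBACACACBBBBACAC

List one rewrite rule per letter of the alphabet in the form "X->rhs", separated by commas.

A->BCC, B->AC, C->BB

  step 0 ⇒ step 1: AACB ⇒ BCC·BCC·BB·AC
    A ↦ BCC
    B ↦ AC
    C ↦ BB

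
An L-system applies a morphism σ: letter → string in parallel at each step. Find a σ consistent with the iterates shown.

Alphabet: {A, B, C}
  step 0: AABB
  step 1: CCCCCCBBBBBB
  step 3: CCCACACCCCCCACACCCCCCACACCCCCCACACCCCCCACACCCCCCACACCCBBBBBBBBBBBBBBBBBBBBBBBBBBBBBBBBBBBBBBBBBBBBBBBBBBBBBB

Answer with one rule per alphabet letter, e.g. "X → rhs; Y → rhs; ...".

A->CCC, B->BBB, C->ACA

  step 0 ⇒ step 1: AABB ⇒ CCC·CCC·BBB·BBB
    A ↦ CCC
    B ↦ BBB
    C ↦ ACA  (constrained at step 1)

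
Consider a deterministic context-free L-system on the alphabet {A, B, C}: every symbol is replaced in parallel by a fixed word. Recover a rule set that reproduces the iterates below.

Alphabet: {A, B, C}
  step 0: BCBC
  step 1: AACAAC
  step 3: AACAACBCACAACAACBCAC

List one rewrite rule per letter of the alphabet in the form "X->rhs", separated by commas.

A->BC, B->A, C->AC

  step 0 ⇒ step 1: BCBC ⇒ A·AC·A·AC
    B ↦ A
    C ↦ AC
    A ↦ BC  (constrained at step 1)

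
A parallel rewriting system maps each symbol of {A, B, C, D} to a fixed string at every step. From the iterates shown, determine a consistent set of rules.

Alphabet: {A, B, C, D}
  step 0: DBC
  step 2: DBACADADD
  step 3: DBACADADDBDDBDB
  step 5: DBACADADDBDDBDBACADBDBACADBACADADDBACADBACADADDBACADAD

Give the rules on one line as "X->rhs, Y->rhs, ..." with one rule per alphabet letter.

  step 2 ⇒ step 3: DBACADADD ⇒ DB·ACA·D·A·D·DB·D·DB·DB
    A ↦ D
    B ↦ ACA
    C ↦ A
    D ↦ DB

A->D, B->ACA, C->A, D->DB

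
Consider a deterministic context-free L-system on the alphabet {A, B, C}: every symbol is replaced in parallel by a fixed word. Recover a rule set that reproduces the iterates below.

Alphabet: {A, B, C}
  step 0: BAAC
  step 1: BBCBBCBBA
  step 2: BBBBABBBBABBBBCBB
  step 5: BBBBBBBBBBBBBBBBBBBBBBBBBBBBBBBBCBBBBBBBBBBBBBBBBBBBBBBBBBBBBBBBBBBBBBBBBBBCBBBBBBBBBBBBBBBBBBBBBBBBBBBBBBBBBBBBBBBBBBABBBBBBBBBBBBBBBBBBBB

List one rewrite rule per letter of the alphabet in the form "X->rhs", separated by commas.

A->CBB, B->BB, C->A

  step 1 ⇒ step 2: BBCBBCBBA ⇒ BB·BB·A·BB·BB·A·BB·BB·CBB
    A ↦ CBB
    B ↦ BB
    C ↦ A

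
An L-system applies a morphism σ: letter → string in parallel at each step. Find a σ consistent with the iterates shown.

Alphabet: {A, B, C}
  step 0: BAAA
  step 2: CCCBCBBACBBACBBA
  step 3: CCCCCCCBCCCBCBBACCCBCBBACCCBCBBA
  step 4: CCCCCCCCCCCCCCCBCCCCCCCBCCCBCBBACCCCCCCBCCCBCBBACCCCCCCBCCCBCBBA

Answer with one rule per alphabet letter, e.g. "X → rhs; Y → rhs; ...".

A->BA, B->CB, C->CC

  step 3 ⇒ step 4: CCCCCCCBCCCBCBBACCCBCBBACCCBCBBA ⇒ CC·CC·CC·CC·CC·CC·CC·CB·CC·CC·CC·CB·CC·CB·CB·BA·CC·CC·CC·CB·CC·CB·CB·BA·CC·CC·CC·CB·CC·CB·CB·BA
    A ↦ BA
    B ↦ CB
    C ↦ CC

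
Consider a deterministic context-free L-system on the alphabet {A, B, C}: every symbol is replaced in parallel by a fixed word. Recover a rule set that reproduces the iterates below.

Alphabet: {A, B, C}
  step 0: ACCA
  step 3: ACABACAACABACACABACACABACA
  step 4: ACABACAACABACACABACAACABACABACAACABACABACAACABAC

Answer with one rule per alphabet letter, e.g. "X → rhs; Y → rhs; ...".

A->AC, B->A, C->AB

  step 3 ⇒ step 4: ACABACAACABACACABACACABACA ⇒ AC·AB·AC·A·AC·AB·AC·AC·AB·AC·A·AC·AB·AC·AB·AC·A·AC·AB·AC·AB·AC·A·AC·AB·AC
    A ↦ AC
    B ↦ A
    C ↦ AB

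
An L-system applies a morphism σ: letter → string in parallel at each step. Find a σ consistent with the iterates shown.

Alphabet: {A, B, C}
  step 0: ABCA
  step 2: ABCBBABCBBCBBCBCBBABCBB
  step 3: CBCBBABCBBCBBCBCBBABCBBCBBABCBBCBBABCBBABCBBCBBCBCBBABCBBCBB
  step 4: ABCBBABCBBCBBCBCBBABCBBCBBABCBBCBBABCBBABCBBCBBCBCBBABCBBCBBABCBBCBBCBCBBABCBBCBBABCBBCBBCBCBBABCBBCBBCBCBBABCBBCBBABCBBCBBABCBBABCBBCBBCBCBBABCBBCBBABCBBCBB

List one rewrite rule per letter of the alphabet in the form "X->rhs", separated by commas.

  step 3 ⇒ step 4: CBCBBABCBBCBBCBCBBABCBBCBBABCBBCBBABCBBABCBBCBBCBCBBABCBBCBB ⇒ AB·CBB·AB·CBB·CBB·CB·CBB·AB·CBB·CBB·AB·CBB·CBB·AB·CBB·AB·CBB·CBB·CB·CBB·AB·CBB·CBB·AB·CBB·CBB·CB·CBB·AB·CBB·CBB·AB·CBB·CBB·CB·CBB·AB·CBB·CBB·CB·CBB·AB·CBB·CBB·AB·CBB·CBB·AB·CBB·AB·CBB·CBB·CB·CBB·AB·CBB·CBB·AB·CBB·CBB
    A ↦ CB
    B ↦ CBB
    C ↦ AB

A->CB, B->CBB, C->AB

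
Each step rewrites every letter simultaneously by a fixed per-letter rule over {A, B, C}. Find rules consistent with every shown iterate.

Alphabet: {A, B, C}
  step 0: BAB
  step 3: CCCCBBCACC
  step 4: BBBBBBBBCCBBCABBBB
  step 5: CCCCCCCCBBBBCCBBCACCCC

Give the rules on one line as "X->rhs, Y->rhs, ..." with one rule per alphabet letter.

  step 4 ⇒ step 5: BBBBBBBBCCBBCABBBB ⇒ C·C·C·C·C·C·C·C·BB·BB·C·C·BB·CA·C·C·C·C
    A ↦ CA
    B ↦ C
    C ↦ BB

A->CA, B->C, C->BB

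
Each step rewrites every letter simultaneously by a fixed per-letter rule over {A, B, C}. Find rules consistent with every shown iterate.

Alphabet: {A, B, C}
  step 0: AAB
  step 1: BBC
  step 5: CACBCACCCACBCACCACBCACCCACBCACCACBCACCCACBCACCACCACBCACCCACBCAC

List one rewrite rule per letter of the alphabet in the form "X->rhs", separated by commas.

  step 0 ⇒ step 1: AAB ⇒ B·B·C
    A ↦ B
    B ↦ C
    C ↦ CAC  (constrained at step 1)

A->B, B->C, C->CAC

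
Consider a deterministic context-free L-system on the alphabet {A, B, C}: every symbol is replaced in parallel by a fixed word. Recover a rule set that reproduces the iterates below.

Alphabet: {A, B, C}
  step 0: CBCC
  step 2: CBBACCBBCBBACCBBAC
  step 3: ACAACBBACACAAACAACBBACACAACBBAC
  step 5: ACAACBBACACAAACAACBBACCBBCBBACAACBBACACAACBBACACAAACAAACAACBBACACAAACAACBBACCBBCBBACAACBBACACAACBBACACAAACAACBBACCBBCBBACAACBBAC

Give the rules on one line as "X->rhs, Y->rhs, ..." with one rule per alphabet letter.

  step 2 ⇒ step 3: CBBACCBBCBBACCBBAC ⇒ AC·A·A·CBB·AC·AC·A·A·AC·A·A·CBB·AC·AC·A·A·CBB·AC
    A ↦ CBB
    B ↦ A
    C ↦ AC

A->CBB, B->A, C->AC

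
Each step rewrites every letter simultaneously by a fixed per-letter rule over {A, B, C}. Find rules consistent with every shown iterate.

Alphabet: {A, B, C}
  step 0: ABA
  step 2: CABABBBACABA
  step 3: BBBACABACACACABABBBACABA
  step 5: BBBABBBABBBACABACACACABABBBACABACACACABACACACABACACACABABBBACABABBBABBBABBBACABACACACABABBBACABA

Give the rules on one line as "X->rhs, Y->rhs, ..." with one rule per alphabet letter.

A->BA, B->CA, C->BB

  step 2 ⇒ step 3: CABABBBACABA ⇒ BB·BA·CA·BA·CA·CA·CA·BA·BB·BA·CA·BA
    A ↦ BA
    B ↦ CA
    C ↦ BB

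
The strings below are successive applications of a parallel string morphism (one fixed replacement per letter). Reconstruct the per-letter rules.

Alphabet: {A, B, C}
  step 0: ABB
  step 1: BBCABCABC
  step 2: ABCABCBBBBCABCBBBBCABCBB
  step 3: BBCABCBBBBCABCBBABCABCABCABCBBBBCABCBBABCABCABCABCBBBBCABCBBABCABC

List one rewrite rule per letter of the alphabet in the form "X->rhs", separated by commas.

A->BBC, B->ABC, C->BB

  step 2 ⇒ step 3: ABCABCBBBBCABCBBBBCABCBB ⇒ BBC·ABC·BB·BBC·ABC·BB·ABC·ABC·ABC·ABC·BB·BBC·ABC·BB·ABC·ABC·ABC·ABC·BB·BBC·ABC·BB·ABC·ABC
    A ↦ BBC
    B ↦ ABC
    C ↦ BB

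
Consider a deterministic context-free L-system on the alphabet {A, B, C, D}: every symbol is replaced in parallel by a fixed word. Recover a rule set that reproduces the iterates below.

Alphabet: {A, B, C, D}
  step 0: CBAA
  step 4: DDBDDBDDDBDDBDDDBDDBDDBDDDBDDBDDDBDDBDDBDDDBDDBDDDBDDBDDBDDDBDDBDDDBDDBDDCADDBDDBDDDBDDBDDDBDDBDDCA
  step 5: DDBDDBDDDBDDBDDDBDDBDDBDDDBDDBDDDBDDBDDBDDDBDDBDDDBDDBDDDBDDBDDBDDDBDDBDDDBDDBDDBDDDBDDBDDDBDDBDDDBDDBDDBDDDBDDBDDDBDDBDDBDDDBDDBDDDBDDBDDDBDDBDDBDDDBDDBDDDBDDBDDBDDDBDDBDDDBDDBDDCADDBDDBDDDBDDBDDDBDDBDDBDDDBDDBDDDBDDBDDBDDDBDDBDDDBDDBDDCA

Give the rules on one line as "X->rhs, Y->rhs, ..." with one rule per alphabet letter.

  step 4 ⇒ step 5: DDBDDBDDDBDDBDDDBDDBDDBDDDBDDBDDDBDDBDDBDDDBDDBDDDBDDBDDBDDDBDDBDDDBDDBDDCADDBDDBDDDBDDBDDDBDDBDDCA ⇒ DDB·DDB·D·DDB·DDB·D·DDB·DDB·DDB·D·DDB·DDB·D·DDB·DDB·DDB·D·DDB·DDB·D·DDB·DDB·D·DDB·DDB·DDB·D·DDB·DDB·D·DDB·DDB·DDB·D·DDB·DDB·D·DDB·DDB·D·DDB·DDB·DDB·D·DDB·DDB·D·DDB·DDB·DDB·D·DDB·DDB·D·DDB·DDB·D·DDB·DDB·DDB·D·DDB·DDB·D·DDB·DDB·DDB·D·DDB·DDB·D·DDB·DDB·DD·CA·DDB·DDB·D·DDB·DDB·D·DDB·DDB·DDB·D·DDB·DDB·D·DDB·DDB·DDB·D·DDB·DDB·D·DDB·DDB·DD·CA
    A ↦ CA
    B ↦ D
    C ↦ DD
    D ↦ DDB

A->CA, B->D, C->DD, D->DDB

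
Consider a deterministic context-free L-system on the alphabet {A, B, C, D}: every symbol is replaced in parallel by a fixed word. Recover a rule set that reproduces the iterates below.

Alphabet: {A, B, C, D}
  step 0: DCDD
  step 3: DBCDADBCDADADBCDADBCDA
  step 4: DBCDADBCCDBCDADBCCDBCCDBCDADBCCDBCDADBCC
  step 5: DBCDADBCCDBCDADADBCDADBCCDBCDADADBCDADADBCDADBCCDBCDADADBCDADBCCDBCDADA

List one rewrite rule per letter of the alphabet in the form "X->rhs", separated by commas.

A->CC, B->C, C->DA, D->DB

  step 4 ⇒ step 5: DBCDADBCCDBCDADBCCDBCCDBCDADBCCDBCDADBCC ⇒ DB·C·DA·DB·CC·DB·C·DA·DA·DB·C·DA·DB·CC·DB·C·DA·DA·DB·C·DA·DA·DB·C·DA·DB·CC·DB·C·DA·DA·DB·C·DA·DB·CC·DB·C·DA·DA
    A ↦ CC
    B ↦ C
    C ↦ DA
    D ↦ DB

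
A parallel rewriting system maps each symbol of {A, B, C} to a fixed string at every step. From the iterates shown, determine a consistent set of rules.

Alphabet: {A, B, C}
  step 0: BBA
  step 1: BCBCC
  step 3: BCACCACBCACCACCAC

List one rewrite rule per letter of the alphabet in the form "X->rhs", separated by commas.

A->C, B->BC, C->AC

  step 0 ⇒ step 1: BBA ⇒ BC·BC·C
    A ↦ C
    B ↦ BC
    C ↦ AC  (constrained at step 1)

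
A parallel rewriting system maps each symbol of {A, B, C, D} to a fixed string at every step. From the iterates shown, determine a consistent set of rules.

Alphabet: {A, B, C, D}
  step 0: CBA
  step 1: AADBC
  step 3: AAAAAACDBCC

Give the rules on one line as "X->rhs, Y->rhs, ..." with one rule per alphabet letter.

A->C, B->DB, C->AA, D->C

  step 0 ⇒ step 1: CBA ⇒ AA·DB·C
    A ↦ C
    B ↦ DB
    C ↦ AA
    D ↦ C  (constrained at step 1)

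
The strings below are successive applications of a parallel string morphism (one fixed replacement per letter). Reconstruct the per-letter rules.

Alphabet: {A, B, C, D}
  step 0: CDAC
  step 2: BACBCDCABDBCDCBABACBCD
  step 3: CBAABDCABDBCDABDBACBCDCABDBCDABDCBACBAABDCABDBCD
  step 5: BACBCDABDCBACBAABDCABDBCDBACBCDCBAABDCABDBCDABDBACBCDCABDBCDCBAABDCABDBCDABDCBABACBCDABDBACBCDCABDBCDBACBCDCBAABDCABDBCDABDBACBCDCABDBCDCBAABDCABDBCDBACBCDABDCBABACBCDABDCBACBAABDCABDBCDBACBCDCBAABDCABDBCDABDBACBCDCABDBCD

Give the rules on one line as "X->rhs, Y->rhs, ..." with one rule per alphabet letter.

  step 2 ⇒ step 3: BACBCDCABDBCDCBABACBCD ⇒ C·BA·ABD·C·ABD·BCD·ABD·BA·C·BCD·C·ABD·BCD·ABD·C·BA·C·BA·ABD·C·ABD·BCD
    A ↦ BA
    B ↦ C
    C ↦ ABD
    D ↦ BCD

A->BA, B->C, C->ABD, D->BCD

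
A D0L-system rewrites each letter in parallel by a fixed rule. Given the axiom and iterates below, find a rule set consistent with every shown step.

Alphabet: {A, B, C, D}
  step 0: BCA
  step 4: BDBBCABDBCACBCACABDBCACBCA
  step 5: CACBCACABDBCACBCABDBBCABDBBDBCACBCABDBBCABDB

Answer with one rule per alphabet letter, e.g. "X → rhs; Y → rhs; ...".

A->DB, B->CA, C->B, D->CB

  step 4 ⇒ step 5: BDBBCABDBCACBCACABDBCACBCA ⇒ CA·CB·CA·CA·B·DB·CA·CB·CA·B·DB·B·CA·B·DB·B·DB·CA·CB·CA·B·DB·B·CA·B·DB
    A ↦ DB
    B ↦ CA
    C ↦ B
    D ↦ CB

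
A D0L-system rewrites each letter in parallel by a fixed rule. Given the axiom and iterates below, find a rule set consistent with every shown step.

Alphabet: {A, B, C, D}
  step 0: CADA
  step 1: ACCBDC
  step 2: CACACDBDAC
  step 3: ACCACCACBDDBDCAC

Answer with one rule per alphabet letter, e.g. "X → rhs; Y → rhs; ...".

  step 2 ⇒ step 3: CACACDBDAC ⇒ AC·C·AC·C·AC·BD·D·BD·C·AC
    A ↦ C
    B ↦ D
    C ↦ AC
    D ↦ BD

A->C, B->D, C->AC, D->BD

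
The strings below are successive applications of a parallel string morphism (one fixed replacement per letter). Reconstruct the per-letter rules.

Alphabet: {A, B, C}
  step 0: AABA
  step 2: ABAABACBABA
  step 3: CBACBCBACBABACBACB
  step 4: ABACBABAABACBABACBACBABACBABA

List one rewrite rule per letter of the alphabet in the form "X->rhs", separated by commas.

  step 3 ⇒ step 4: CBACBCBACBABACBACB ⇒ AB·A·CB·AB·A·AB·A·CB·AB·A·CB·A·CB·AB·A·CB·AB·A
    A ↦ CB
    B ↦ A
    C ↦ AB

A->CB, B->A, C->AB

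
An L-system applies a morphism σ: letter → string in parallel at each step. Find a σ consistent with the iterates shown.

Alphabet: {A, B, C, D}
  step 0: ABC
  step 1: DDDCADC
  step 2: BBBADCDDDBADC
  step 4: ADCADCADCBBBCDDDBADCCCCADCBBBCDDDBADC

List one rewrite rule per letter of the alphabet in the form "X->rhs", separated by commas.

  step 1 ⇒ step 2: DDDCADC ⇒ B·B·B·ADC·DDD·B·ADC
    A ↦ DDD
    C ↦ ADC
    D ↦ B
  step 0 ⇒ step 1: ABC ⇒ DDD·C·ADC
    B ↦ C

A->DDD, B->C, C->ADC, D->B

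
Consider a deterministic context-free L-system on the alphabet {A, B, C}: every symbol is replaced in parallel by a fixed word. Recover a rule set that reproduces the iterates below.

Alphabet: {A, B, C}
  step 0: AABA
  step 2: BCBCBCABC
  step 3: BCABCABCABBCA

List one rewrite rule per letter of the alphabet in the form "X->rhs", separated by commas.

A->B, B->BC, C->A

  step 2 ⇒ step 3: BCBCBCABC ⇒ BC·A·BC·A·BC·A·B·BC·A
    A ↦ B
    B ↦ BC
    C ↦ A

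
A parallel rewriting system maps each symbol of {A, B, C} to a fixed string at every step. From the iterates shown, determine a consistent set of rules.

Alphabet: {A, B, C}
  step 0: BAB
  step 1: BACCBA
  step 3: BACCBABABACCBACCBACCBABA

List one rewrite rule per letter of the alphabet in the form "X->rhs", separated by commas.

  step 0 ⇒ step 1: BAB ⇒ BA·CC·BA
    A ↦ CC
    B ↦ BA
    C ↦ BA  (constrained at step 1)

A->CC, B->BA, C->BA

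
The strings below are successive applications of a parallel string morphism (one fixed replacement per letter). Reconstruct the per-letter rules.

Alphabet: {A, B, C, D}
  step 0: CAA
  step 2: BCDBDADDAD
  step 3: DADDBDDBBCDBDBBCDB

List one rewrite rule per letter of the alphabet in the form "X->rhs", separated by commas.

  step 2 ⇒ step 3: BCDBDADDAD ⇒ D·AD·DB·D·DB·BC·DB·DB·BC·DB
    A ↦ BC
    B ↦ D
    C ↦ AD
    D ↦ DB

A->BC, B->D, C->AD, D->DB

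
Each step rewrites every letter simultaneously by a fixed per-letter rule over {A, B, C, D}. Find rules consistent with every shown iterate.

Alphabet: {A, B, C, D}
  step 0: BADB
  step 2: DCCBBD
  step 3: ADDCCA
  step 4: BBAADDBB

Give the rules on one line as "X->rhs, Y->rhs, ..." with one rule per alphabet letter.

  step 3 ⇒ step 4: ADDCCA ⇒ BB·A·A·D·D·BB
    A ↦ BB
    C ↦ D
    D ↦ A
  step 2 ⇒ step 3: DCCBBD ⇒ A·D·D·C·C·A
    B ↦ C

A->BB, B->C, C->D, D->A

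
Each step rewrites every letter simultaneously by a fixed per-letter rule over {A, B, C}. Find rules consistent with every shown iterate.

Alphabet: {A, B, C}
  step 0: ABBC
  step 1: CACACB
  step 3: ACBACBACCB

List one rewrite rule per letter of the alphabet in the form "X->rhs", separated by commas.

A->C, B->AC, C->B

  step 0 ⇒ step 1: ABBC ⇒ C·AC·AC·B
    A ↦ C
    B ↦ AC
    C ↦ B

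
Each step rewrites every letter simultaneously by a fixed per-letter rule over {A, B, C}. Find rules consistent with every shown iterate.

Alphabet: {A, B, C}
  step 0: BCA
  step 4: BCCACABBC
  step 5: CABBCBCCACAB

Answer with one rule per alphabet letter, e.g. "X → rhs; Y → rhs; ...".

A->C, B->CA, C->B

  step 4 ⇒ step 5: BCCACABBC ⇒ CA·B·B·C·B·C·CA·CA·B
    A ↦ C
    B ↦ CA
    C ↦ B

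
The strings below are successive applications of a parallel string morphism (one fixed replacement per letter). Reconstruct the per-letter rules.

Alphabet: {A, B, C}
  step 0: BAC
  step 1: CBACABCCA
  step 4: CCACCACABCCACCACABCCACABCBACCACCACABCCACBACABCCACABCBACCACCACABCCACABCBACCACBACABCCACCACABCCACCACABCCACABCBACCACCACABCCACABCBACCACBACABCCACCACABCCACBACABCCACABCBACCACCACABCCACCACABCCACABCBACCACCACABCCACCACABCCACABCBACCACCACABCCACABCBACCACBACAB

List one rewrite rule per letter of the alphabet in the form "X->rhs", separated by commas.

  step 0 ⇒ step 1: BAC ⇒ CBA·CAB·CCA
    A ↦ CAB
    B ↦ CBA
    C ↦ CCA

A->CAB, B->CBA, C->CCA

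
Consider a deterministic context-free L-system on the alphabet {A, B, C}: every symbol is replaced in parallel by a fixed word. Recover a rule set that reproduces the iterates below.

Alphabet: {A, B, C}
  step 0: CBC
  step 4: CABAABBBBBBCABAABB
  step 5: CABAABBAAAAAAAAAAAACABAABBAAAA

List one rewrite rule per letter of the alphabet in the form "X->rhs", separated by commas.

A->B, B->AA, C->CA

  step 4 ⇒ step 5: CABAABBBBBBCABAABB ⇒ CA·B·AA·B·B·AA·AA·AA·AA·AA·AA·CA·B·AA·B·B·AA·AA
    A ↦ B
    B ↦ AA
    C ↦ CA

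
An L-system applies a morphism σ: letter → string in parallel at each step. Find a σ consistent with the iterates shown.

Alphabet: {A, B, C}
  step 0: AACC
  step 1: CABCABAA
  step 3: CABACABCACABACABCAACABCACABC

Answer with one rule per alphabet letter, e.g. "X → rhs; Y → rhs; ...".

  step 0 ⇒ step 1: AACC ⇒ CAB·CAB·A·A
    A ↦ CAB
    C ↦ A
    B ↦ C  (constrained at step 1)

A->CAB, B->C, C->A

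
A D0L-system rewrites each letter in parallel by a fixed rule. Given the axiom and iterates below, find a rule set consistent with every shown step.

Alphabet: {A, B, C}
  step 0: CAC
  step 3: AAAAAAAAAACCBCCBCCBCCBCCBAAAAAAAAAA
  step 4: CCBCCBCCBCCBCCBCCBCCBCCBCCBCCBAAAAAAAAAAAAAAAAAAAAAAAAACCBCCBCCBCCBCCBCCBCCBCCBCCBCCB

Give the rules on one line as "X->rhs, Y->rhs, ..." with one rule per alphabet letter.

A->CCB, B->A, C->AA

  step 3 ⇒ step 4: AAAAAAAAAACCBCCBCCBCCBCCBAAAAAAAAAA ⇒ CCB·CCB·CCB·CCB·CCB·CCB·CCB·CCB·CCB·CCB·AA·AA·A·AA·AA·A·AA·AA·A·AA·AA·A·AA·AA·A·CCB·CCB·CCB·CCB·CCB·CCB·CCB·CCB·CCB·CCB
    A ↦ CCB
    B ↦ A
    C ↦ AA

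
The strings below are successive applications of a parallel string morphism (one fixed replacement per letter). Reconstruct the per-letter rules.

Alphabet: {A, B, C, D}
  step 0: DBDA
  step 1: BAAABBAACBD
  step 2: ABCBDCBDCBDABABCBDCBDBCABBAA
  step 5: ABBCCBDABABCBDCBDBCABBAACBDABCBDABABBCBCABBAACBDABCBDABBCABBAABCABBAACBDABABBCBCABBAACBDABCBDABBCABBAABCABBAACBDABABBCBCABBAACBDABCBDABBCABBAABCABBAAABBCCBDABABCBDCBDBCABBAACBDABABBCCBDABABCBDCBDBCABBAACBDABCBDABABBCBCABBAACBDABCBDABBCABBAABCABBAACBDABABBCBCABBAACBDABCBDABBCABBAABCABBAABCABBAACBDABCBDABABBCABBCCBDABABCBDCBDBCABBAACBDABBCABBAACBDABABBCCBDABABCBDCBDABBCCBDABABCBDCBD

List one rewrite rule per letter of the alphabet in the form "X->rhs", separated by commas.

A->CBD, B->AB, C->BC, D->BAA

  step 1 ⇒ step 2: BAAABBAACBD ⇒ AB·CBD·CBD·CBD·AB·AB·CBD·CBD·BC·AB·BAA
    A ↦ CBD
    B ↦ AB
    C ↦ BC
    D ↦ BAA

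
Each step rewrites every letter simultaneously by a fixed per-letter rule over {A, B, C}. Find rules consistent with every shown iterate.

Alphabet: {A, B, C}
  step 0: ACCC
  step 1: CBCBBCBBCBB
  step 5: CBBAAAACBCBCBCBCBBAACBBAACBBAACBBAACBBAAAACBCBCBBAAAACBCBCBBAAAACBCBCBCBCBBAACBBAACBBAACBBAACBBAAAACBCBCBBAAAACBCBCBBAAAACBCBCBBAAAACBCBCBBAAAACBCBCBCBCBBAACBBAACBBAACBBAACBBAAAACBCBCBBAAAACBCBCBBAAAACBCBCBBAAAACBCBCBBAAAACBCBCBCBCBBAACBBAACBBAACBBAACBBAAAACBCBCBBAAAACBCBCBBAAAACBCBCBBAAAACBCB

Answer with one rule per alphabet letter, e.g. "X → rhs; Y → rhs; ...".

A->CB, B->AA, C->CBB

  step 0 ⇒ step 1: ACCC ⇒ CB·CBB·CBB·CBB
    A ↦ CB
    C ↦ CBB
    B ↦ AA  (constrained at step 1)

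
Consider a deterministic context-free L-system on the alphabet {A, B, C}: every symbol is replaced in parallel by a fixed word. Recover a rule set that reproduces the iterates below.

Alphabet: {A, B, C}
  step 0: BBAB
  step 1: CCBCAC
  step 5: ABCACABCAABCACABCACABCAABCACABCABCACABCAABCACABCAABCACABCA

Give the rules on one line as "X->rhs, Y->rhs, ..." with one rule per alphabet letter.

A->BCA, B->C, C->A

  step 0 ⇒ step 1: BBAB ⇒ C·C·BCA·C
    A ↦ BCA
    B ↦ C
    C ↦ A  (constrained at step 1)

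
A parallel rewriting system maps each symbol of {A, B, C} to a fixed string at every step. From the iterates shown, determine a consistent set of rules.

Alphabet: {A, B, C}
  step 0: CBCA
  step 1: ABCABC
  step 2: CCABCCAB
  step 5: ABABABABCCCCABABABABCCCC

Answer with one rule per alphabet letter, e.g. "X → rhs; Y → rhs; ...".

  step 1 ⇒ step 2: ABCABC ⇒ C·C·AB·C·C·AB
    A ↦ C
    B ↦ C
    C ↦ AB

A->C, B->C, C->AB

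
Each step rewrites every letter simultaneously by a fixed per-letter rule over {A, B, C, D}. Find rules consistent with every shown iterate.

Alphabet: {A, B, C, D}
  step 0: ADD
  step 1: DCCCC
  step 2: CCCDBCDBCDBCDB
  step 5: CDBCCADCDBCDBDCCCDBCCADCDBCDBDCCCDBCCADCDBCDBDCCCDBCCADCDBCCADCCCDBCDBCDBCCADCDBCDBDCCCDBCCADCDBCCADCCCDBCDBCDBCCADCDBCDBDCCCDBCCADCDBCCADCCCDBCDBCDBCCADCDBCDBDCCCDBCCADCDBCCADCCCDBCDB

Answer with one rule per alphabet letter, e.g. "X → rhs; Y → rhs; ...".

A->D, B->AD, C->CDB, D->CC

  step 1 ⇒ step 2: DCCCC ⇒ CC·CDB·CDB·CDB·CDB
    C ↦ CDB
    D ↦ CC
  step 0 ⇒ step 1: ADD ⇒ D·CC·CC
    A ↦ D
    B ↦ AD  (constrained at step 2)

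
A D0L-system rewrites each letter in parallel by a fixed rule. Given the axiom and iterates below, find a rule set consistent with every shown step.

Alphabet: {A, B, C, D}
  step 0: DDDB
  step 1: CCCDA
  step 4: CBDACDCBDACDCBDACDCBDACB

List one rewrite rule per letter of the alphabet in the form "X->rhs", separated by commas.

A->D, B->DA, C->CB, D->C

  step 0 ⇒ step 1: DDDB ⇒ C·C·C·DA
    B ↦ DA
    D ↦ C
    A ↦ D  (constrained at step 1)
    C ↦ CB  (constrained at step 1)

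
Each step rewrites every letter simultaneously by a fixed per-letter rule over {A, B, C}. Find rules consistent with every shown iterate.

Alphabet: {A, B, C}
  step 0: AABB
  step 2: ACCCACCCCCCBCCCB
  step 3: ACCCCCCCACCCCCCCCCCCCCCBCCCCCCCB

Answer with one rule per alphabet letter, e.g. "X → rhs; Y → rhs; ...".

A->AC, B->CB, C->CC

  step 2 ⇒ step 3: ACCCACCCCCCBCCCB ⇒ AC·CC·CC·CC·AC·CC·CC·CC·CC·CC·CC·CB·CC·CC·CC·CB
    A ↦ AC
    B ↦ CB
    C ↦ CC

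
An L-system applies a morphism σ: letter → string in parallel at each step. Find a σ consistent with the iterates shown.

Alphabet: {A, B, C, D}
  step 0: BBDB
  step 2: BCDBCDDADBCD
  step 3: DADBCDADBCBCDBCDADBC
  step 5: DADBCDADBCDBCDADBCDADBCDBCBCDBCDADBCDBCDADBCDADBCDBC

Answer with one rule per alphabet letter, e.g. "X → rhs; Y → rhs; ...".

A->D, B->DA, C->D, D->BC

  step 2 ⇒ step 3: BCDBCDDADBCD ⇒ DA·D·BC·DA·D·BC·BC·D·BC·DA·D·BC
    A ↦ D
    B ↦ DA
    C ↦ D
    D ↦ BC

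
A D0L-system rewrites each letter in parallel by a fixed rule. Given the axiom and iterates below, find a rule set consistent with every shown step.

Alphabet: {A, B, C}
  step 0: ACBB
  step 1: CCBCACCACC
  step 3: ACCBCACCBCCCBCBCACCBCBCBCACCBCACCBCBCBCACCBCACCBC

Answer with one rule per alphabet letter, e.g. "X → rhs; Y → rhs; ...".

  step 0 ⇒ step 1: ACBB ⇒ CC·BC·ACC·ACC
    A ↦ CC
    B ↦ ACC
    C ↦ BC

A->CC, B->ACC, C->BC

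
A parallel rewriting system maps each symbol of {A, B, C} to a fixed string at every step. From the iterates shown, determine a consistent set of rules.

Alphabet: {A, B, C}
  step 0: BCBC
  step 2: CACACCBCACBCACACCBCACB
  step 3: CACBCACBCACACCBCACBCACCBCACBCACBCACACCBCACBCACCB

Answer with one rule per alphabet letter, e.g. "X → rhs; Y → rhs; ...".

  step 2 ⇒ step 3: CACACCBCACBCACACCBCACB ⇒ CA·CB·CA·CB·CA·CA·CCB·CA·CB·CA·CCB·CA·CB·CA·CB·CA·CA·CCB·CA·CB·CA·CCB
    A ↦ CB
    B ↦ CCB
    C ↦ CA

A->CB, B->CCB, C->CA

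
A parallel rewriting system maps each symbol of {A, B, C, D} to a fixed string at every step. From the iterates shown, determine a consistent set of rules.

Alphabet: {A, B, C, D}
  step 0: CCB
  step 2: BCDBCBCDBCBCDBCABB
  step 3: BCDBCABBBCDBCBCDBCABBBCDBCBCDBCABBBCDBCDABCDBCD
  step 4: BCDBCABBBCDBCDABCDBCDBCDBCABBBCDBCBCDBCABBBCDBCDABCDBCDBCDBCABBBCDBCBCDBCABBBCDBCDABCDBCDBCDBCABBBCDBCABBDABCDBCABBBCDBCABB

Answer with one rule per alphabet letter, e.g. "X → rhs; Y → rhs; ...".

A->DA, B->BCD, C->BC, D->ABB

  step 3 ⇒ step 4: BCDBCABBBCDBCBCDBCABBBCDBCBCDBCABBBCDBCDABCDBCD ⇒ BCD·BC·ABB·BCD·BC·DA·BCD·BCD·BCD·BC·ABB·BCD·BC·BCD·BC·ABB·BCD·BC·DA·BCD·BCD·BCD·BC·ABB·BCD·BC·BCD·BC·ABB·BCD·BC·DA·BCD·BCD·BCD·BC·ABB·BCD·BC·ABB·DA·BCD·BC·ABB·BCD·BC·ABB
    A ↦ DA
    B ↦ BCD
    C ↦ BC
    D ↦ ABB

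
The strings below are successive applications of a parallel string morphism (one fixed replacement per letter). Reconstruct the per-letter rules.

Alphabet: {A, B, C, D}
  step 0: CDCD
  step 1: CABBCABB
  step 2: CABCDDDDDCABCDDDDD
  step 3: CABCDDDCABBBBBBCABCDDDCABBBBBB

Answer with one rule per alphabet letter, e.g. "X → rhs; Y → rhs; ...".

A->CD, B->DD, C->CAB, D->B

  step 2 ⇒ step 3: CABCDDDDDCABCDDDDD ⇒ CAB·CD·DD·CAB·B·B·B·B·B·CAB·CD·DD·CAB·B·B·B·B·B
    A ↦ CD
    B ↦ DD
    C ↦ CAB
    D ↦ B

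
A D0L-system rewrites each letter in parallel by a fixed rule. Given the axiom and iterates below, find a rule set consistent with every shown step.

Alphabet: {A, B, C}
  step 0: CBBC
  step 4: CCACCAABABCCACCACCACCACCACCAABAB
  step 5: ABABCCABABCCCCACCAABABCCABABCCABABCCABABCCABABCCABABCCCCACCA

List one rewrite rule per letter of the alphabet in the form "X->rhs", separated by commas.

A->CC, B->A, C->AB

  step 4 ⇒ step 5: CCACCAABABCCACCACCACCACCACCAABAB ⇒ AB·AB·CC·AB·AB·CC·CC·A·CC·A·AB·AB·CC·AB·AB·CC·AB·AB·CC·AB·AB·CC·AB·AB·CC·AB·AB·CC·CC·A·CC·A
    A ↦ CC
    B ↦ A
    C ↦ AB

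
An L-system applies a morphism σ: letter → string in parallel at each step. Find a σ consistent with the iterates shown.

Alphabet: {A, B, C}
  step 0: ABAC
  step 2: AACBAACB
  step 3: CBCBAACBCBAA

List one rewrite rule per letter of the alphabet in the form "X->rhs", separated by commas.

  step 2 ⇒ step 3: AACBAACB ⇒ CB·CB·A·A·CB·CB·A·A
    A ↦ CB
    B ↦ A
    C ↦ A

A->CB, B->A, C->A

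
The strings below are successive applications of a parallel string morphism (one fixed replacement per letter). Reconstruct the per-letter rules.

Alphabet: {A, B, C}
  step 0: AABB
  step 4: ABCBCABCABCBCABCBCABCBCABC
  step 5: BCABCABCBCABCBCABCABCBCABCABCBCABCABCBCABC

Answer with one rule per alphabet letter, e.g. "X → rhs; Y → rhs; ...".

  step 4 ⇒ step 5: ABCBCABCABCBCABCBCABCBCABC ⇒ BC·A·BC·A·BC·BC·A·BC·BC·A·BC·A·BC·BC·A·BC·A·BC·BC·A·BC·A·BC·BC·A·BC
    A ↦ BC
    B ↦ A
    C ↦ BC

A->BC, B->A, C->BC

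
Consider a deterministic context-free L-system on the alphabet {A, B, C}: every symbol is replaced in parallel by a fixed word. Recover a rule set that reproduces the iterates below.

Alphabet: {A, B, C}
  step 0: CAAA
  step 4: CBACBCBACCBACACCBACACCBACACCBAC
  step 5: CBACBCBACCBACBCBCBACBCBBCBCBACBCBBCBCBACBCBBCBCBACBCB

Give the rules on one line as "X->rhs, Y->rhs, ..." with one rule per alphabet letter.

A->B, B->AC, C->CB

  step 4 ⇒ step 5: CBACBCBACCBACACCBACACCBACACCBAC ⇒ CB·AC·B·CB·AC·CB·AC·B·CB·CB·AC·B·CB·B·CB·CB·AC·B·CB·B·CB·CB·AC·B·CB·B·CB·CB·AC·B·CB
    A ↦ B
    B ↦ AC
    C ↦ CB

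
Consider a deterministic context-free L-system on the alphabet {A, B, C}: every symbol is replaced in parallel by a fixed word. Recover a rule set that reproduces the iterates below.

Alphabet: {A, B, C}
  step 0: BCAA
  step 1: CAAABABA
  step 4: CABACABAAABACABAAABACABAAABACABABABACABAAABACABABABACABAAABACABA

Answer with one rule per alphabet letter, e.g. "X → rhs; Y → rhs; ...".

  step 0 ⇒ step 1: BCAA ⇒ CA·AA·BA·BA
    A ↦ BA
    B ↦ CA
    C ↦ AA

A->BA, B->CA, C->AA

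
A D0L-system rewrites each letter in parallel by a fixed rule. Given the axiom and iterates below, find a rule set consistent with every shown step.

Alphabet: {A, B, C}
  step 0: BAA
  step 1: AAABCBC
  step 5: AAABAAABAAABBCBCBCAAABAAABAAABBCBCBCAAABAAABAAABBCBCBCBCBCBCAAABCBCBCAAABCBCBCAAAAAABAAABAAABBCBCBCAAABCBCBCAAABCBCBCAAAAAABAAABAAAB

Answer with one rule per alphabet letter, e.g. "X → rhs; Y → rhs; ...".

A->BC, B->AAA, C->B

  step 0 ⇒ step 1: BAA ⇒ AAA·BC·BC
    A ↦ BC
    B ↦ AAA
    C ↦ B  (constrained at step 1)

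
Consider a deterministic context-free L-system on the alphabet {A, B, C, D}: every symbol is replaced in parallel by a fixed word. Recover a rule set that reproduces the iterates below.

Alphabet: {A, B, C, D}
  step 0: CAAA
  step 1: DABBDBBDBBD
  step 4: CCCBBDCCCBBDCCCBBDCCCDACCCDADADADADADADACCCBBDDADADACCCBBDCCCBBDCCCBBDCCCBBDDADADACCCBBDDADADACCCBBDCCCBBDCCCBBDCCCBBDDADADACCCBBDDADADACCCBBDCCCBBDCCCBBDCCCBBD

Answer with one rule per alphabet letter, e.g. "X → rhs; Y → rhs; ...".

A->BBD, B->DC, C->DA, D->CCC

  step 0 ⇒ step 1: CAAA ⇒ DA·BBD·BBD·BBD
    A ↦ BBD
    C ↦ DA
    B ↦ DC  (constrained at step 1)
    D ↦ CCC  (constrained at step 1)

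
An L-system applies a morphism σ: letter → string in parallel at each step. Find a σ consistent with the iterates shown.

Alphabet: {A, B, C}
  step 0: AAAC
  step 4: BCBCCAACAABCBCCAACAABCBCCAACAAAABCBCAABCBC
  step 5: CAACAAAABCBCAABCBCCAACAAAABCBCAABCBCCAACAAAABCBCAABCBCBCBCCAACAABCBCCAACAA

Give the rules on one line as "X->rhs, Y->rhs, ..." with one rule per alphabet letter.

A->BC, B->C, C->AA

  step 4 ⇒ step 5: BCBCCAACAABCBCCAACAABCBCCAACAAAABCBCAABCBC ⇒ C·AA·C·AA·AA·BC·BC·AA·BC·BC·C·AA·C·AA·AA·BC·BC·AA·BC·BC·C·AA·C·AA·AA·BC·BC·AA·BC·BC·BC·BC·C·AA·C·AA·BC·BC·C·AA·C·AA
    A ↦ BC
    B ↦ C
    C ↦ AA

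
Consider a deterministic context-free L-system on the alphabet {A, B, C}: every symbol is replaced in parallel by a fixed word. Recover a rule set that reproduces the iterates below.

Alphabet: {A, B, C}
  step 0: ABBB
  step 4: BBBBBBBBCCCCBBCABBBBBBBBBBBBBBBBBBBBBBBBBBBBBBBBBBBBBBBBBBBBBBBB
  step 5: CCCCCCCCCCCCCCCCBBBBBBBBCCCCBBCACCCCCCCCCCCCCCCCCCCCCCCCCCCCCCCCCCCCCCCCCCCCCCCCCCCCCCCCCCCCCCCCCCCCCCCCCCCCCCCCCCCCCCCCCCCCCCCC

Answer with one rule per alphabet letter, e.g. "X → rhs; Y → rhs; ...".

A->CA, B->CC, C->BB

  step 4 ⇒ step 5: BBBBBBBBCCCCBBCABBBBBBBBBBBBBBBBBBBBBBBBBBBBBBBBBBBBBBBBBBBBBBBB ⇒ CC·CC·CC·CC·CC·CC·CC·CC·BB·BB·BB·BB·CC·CC·BB·CA·CC·CC·CC·CC·CC·CC·CC·CC·CC·CC·CC·CC·CC·CC·CC·CC·CC·CC·CC·CC·CC·CC·CC·CC·CC·CC·CC·CC·CC·CC·CC·CC·CC·CC·CC·CC·CC·CC·CC·CC·CC·CC·CC·CC·CC·CC·CC·CC
    A ↦ CA
    B ↦ CC
    C ↦ BB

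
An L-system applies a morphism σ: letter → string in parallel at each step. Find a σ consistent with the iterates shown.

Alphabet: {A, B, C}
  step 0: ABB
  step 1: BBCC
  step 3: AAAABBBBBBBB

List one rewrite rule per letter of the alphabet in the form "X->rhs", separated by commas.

  step 0 ⇒ step 1: ABB ⇒ BB·C·C
    A ↦ BB
    B ↦ C
    C ↦ AA  (constrained at step 1)

A->BB, B->C, C->AA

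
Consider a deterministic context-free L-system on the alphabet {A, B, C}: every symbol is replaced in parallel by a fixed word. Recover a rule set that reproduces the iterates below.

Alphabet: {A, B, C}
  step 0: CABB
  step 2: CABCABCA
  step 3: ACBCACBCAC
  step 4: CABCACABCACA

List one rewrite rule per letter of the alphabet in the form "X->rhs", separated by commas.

  step 3 ⇒ step 4: ACBCACBCAC ⇒ C·A·BC·A·C·A·BC·A·C·A
    A ↦ C
    B ↦ BC
    C ↦ A

A->C, B->BC, C->A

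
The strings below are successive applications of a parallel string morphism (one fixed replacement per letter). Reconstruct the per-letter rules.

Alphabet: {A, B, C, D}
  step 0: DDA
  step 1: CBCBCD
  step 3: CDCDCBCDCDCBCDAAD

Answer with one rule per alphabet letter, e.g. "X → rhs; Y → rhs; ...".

A->CD, B->AD, C->A, D->CB

  step 0 ⇒ step 1: DDA ⇒ CB·CB·CD
    A ↦ CD
    D ↦ CB
    B ↦ AD  (constrained at step 1)
    C ↦ A  (constrained at step 1)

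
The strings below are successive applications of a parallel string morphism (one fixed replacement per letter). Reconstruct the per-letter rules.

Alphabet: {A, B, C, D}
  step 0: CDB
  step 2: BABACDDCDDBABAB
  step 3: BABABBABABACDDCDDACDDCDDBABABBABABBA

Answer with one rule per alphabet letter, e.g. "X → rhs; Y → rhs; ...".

  step 2 ⇒ step 3: BABACDDCDDBABAB ⇒ BA·BAB·BA·BAB·A·CDD·CDD·A·CDD·CDD·BA·BAB·BA·BAB·BA
    A ↦ BAB
    B ↦ BA
    C ↦ A
    D ↦ CDD

A->BAB, B->BA, C->A, D->CDD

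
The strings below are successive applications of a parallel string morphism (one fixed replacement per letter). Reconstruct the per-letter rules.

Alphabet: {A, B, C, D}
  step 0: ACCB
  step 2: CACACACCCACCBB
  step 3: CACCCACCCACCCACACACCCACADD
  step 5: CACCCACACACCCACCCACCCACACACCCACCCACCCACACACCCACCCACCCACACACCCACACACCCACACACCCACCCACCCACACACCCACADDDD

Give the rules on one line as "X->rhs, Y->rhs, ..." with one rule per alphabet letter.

A->CC, B->D, C->CA, D->BB

  step 2 ⇒ step 3: CACACACCCACCBB ⇒ CA·CC·CA·CC·CA·CC·CA·CA·CA·CC·CA·CA·D·D
    A ↦ CC
    B ↦ D
    C ↦ CA
    D ↦ BB  (constrained at step 3)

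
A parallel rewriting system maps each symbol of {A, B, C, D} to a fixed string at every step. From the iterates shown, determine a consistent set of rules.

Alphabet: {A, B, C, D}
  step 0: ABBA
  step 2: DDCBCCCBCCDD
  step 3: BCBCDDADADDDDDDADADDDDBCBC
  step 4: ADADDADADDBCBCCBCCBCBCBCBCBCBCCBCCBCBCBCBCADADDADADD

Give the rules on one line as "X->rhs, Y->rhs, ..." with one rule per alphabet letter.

A->C, B->ADA, C->DD, D->BC

  step 3 ⇒ step 4: BCBCDDADADDDDDDADADDDDBCBC ⇒ ADA·DD·ADA·DD·BC·BC·C·BC·C·BC·BC·BC·BC·BC·BC·C·BC·C·BC·BC·BC·BC·ADA·DD·ADA·DD
    A ↦ C
    B ↦ ADA
    C ↦ DD
    D ↦ BC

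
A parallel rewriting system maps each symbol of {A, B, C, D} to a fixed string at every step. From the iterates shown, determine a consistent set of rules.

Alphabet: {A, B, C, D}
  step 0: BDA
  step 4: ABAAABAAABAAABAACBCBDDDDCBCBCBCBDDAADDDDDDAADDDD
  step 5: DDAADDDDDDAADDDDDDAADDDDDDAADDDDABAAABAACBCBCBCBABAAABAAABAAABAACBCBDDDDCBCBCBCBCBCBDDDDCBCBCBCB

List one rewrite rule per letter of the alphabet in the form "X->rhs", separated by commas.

A->DD, B->AA, C->AB, D->CB

  step 4 ⇒ step 5: ABAAABAAABAAABAACBCBDDDDCBCBCBCBDDAADDDDDDAADDDD ⇒ DD·AA·DD·DD·DD·AA·DD·DD·DD·AA·DD·DD·DD·AA·DD·DD·AB·AA·AB·AA·CB·CB·CB·CB·AB·AA·AB·AA·AB·AA·AB·AA·CB·CB·DD·DD·CB·CB·CB·CB·CB·CB·DD·DD·CB·CB·CB·CB
    A ↦ DD
    B ↦ AA
    C ↦ AB
    D ↦ CB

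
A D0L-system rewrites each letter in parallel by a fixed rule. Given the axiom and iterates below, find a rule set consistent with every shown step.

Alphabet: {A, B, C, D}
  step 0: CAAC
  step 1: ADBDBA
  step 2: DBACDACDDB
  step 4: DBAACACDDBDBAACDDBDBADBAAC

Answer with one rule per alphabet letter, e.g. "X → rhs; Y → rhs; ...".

  step 1 ⇒ step 2: ADBDBA ⇒ DB·AC·D·AC·D·DB
    A ↦ DB
    B ↦ D
    D ↦ AC
  step 0 ⇒ step 1: CAAC ⇒ A·DB·DB·A
    C ↦ A

A->DB, B->D, C->A, D->AC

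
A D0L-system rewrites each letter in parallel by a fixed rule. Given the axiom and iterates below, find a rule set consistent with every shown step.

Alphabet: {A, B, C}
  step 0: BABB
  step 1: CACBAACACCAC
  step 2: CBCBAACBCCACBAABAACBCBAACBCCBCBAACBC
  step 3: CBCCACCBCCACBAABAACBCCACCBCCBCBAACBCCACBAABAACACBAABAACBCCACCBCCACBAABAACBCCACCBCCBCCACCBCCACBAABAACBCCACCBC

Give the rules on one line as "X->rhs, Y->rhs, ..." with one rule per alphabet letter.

  step 2 ⇒ step 3: CBCBAACBCCACBAABAACBCBAACBCCBCBAACBC ⇒ CBC·CAC·CBC·CAC·BAA·BAA·CBC·CAC·CBC·CBC·BAA·CBC·CAC·BAA·BAA·CAC·BAA·BAA·CBC·CAC·CBC·CAC·BAA·BAA·CBC·CAC·CBC·CBC·CAC·CBC·CAC·BAA·BAA·CBC·CAC·CBC
    A ↦ BAA
    B ↦ CAC
    C ↦ CBC

A->BAA, B->CAC, C->CBC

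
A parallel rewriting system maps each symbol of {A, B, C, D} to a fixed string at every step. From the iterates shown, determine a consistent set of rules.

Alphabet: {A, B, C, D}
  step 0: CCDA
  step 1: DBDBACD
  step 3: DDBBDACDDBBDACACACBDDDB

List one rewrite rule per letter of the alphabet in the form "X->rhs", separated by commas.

A->D, B->BD, C->DB, D->AC

  step 0 ⇒ step 1: CCDA ⇒ DB·DB·AC·D
    A ↦ D
    C ↦ DB
    D ↦ AC
    B ↦ BD  (constrained at step 1)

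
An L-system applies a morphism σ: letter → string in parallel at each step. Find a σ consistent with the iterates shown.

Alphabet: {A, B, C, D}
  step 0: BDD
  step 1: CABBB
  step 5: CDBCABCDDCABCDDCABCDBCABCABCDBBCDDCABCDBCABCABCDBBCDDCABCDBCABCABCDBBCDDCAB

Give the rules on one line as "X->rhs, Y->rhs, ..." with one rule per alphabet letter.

  step 0 ⇒ step 1: BDD ⇒ CAB·B·B
    B ↦ CAB
    D ↦ B
    A ↦ D  (constrained at step 1)
    C ↦ CD  (constrained at step 1)

A->D, B->CAB, C->CD, D->B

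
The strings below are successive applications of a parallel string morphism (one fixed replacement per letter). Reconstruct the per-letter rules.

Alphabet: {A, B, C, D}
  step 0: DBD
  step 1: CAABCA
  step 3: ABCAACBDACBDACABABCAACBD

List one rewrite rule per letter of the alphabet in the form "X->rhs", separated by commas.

A->AC, B->AB, C->BD, D->CA

  step 0 ⇒ step 1: DBD ⇒ CA·AB·CA
    B ↦ AB
    D ↦ CA
    A ↦ AC  (constrained at step 1)
    C ↦ BD  (constrained at step 1)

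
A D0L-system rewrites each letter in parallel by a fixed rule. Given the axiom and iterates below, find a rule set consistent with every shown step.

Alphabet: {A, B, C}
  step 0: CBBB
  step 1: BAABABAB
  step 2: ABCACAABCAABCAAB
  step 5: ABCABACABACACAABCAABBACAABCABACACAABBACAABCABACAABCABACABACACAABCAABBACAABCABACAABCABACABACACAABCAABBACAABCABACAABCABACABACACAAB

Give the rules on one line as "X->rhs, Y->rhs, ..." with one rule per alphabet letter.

  step 1 ⇒ step 2: BAABABAB ⇒ AB·CA·CA·AB·CA·AB·CA·AB
    A ↦ CA
    B ↦ AB
  step 0 ⇒ step 1: CBBB ⇒ BA·AB·AB·AB
    C ↦ BA

A->CA, B->AB, C->BA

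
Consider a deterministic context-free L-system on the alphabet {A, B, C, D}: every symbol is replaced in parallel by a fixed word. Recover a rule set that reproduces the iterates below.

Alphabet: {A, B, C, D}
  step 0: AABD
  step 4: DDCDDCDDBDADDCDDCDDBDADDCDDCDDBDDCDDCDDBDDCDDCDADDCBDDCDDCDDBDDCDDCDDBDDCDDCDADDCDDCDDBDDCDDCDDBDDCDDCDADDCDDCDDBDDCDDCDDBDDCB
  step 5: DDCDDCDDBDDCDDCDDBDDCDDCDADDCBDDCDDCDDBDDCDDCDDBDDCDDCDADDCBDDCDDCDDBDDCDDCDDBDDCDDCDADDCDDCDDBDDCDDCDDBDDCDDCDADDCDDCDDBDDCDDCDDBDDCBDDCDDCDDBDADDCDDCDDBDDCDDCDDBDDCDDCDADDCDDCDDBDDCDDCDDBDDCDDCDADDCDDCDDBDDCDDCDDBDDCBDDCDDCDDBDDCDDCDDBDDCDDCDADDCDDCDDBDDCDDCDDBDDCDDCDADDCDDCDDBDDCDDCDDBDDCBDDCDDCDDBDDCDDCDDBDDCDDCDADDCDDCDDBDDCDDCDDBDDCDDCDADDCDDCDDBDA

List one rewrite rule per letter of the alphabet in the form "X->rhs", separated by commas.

  step 4 ⇒ step 5: DDCDDCDDBDADDCDDCDDBDADDCDDCDDBDDCDDCDDBDDCDDCDADDCBDDCDDCDDBDDCDDCDDBDDCDDCDADDCDDCDDBDDCDDCDDBDDCDDCDADDCDDCDDBDDCDDCDDBDDCB ⇒ DDC·DDC·DDB·DDC·DDC·DDB·DDC·DDC·DA·DDC·B·DDC·DDC·DDB·DDC·DDC·DDB·DDC·DDC·DA·DDC·B·DDC·DDC·DDB·DDC·DDC·DDB·DDC·DDC·DA·DDC·DDC·DDB·DDC·DDC·DDB·DDC·DDC·DA·DDC·DDC·DDB·DDC·DDC·DDB·DDC·B·DDC·DDC·DDB·DA·DDC·DDC·DDB·DDC·DDC·DDB·DDC·DDC·DA·DDC·DDC·DDB·DDC·DDC·DDB·DDC·DDC·DA·DDC·DDC·DDB·DDC·DDC·DDB·DDC·B·DDC·DDC·DDB·DDC·DDC·DDB·DDC·DDC·DA·DDC·DDC·DDB·DDC·DDC·DDB·DDC·DDC·DA·DDC·DDC·DDB·DDC·DDC·DDB·DDC·B·DDC·DDC·DDB·DDC·DDC·DDB·DDC·DDC·DA·DDC·DDC·DDB·DDC·DDC·DDB·DDC·DDC·DA·DDC·DDC·DDB·DA
    A ↦ B
    B ↦ DA
    C ↦ DDB
    D ↦ DDC

A->B, B->DA, C->DDB, D->DDC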